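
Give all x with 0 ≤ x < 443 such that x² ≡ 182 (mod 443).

25, 418

Since 443 ≡ 3 (mod 4), a square root of 182 is 182^((443+1)/4) = 182^111 mod 443.
Repeated squaring: 182^2≡342, 182^4≡12, 182^8≡144, 182^16≡358, 182^32≡137, 182^64≡163 (mod 443).
182^111 = 182^(64+32+8+4+2+1) ≡ 25 (mod 443).
Check: 25² = 625 ≡ 182 (mod 443). The two roots are 25 and 418.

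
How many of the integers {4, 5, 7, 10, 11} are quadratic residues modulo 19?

4

(4/19) = +1 → QR.
(5/19) = +1 → QR.
(7/19) = +1 → QR.
(10/19) = -1 → non-residue.
(11/19) = +1 → QR.
Total quadratic residues among the 5: 4.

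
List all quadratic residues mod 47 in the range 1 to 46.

1 2 3 4 6 7 8 9 12 14 16 17 18 21 24 25 27 28 32 34 36 37 42

Square k = 1,…,23 (k and 47−k give the same square):
1²=1, 2²=4, 3²=9, 4²=16, 5²=25, 6²=36, 7²≡2, 8²≡17, 9²≡34, 10²≡6, 11²≡27, 12²≡3, 13²≡28, 14²≡8, 15²≡37, 16²≡21, 17²≡7, 18²≡42, 19²≡32, 20²≡24, 21²≡18, 22²≡14, 23²≡12 (mod 47).
So the quadratic residues mod 47 are {1, 2, 3, 4, 6, 7, 8, 9, 12, 14, 16, 17, 18, 21, 24, 25, 27, 28, 32, 34, 36, 37, 42}.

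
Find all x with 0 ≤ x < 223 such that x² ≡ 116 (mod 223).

89, 134

Since 223 ≡ 3 (mod 4), a square root of 116 is 116^((223+1)/4) = 116^56 mod 223.
Repeated squaring: 116^2≡76, 116^4≡201, 116^8≡38, 116^16≡106, 116^32≡86 (mod 223).
116^56 = 116^(32+16+8) ≡ 89 (mod 223).
Check: 89² = 7921 ≡ 116 (mod 223). The two roots are 89 and 134.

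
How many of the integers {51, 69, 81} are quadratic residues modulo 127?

(51/127) = -1 → non-residue.
(69/127) = +1 → QR.
(81/127) = +1 → QR.
Total quadratic residues among the 3: 2.

2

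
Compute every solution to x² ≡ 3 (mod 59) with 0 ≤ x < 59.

Since 59 ≡ 3 (mod 4), a square root of 3 is 3^((59+1)/4) = 3^15 mod 59.
Repeated squaring: 3^2≡9, 3^4≡22, 3^8≡12 (mod 59).
3^15 = 3^(8+4+2+1) ≡ 48 (mod 59).
Check: 48² = 2304 ≡ 3 (mod 59). The two roots are 11 and 48.

11, 48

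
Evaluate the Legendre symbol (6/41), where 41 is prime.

Pull out 2: since 41 ≡ 1 (mod 8), (2/41) = +1.
Reciprocity: 3 ≡ 3 and 41 ≡ 1 (mod 4), so (3/41) = +(41/3).
Reduce top mod 3: now compute (2/3).
Pull out 2: since 3 ≡ 3 (mod 8), (2/3) = -1.
Reached (1/3) = 1. Collecting the sign flips along the way, the symbol is -1.

-1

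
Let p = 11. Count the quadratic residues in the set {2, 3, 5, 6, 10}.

(2/11) = -1 → non-residue.
(3/11) = +1 → QR.
(5/11) = +1 → QR.
(6/11) = -1 → non-residue.
(10/11) = -1 → non-residue.
Total quadratic residues among the 5: 2.

2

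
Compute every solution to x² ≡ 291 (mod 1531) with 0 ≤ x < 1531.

Since 1531 ≡ 3 (mod 4), a square root of 291 is 291^((1531+1)/4) = 291^383 mod 1531.
Repeated squaring: 291^2≡476, 291^4≡1519, 291^8≡144, 291^16≡833, 291^32≡346, 291^64≡298, 291^128≡6, 291^256≡36 (mod 1531).
291^383 = 291^(256+64+32+16+8+4+2+1) ≡ 711 (mod 1531).
Check: 711² = 505521 ≡ 291 (mod 1531). The two roots are 711 and 820.

711, 820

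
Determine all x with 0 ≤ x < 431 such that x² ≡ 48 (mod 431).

Since 431 ≡ 3 (mod 4), a square root of 48 is 48^((431+1)/4) = 48^108 mod 431.
Repeated squaring: 48^2≡149, 48^4≡220, 48^8≡128, 48^16≡6, 48^32≡36, 48^64≡3 (mod 431).
48^108 = 48^(64+32+8+4) ≡ 144 (mod 431).
Check: 144² = 20736 ≡ 48 (mod 431). The two roots are 144 and 287.

144, 287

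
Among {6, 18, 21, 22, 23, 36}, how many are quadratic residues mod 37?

2

(6/37) = -1 → non-residue.
(18/37) = -1 → non-residue.
(21/37) = +1 → QR.
(22/37) = -1 → non-residue.
(23/37) = -1 → non-residue.
(36/37) = +1 → QR.
Total quadratic residues among the 6: 2.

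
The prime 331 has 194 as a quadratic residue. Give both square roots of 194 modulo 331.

43, 288

Since 331 ≡ 3 (mod 4), a square root of 194 is 194^((331+1)/4) = 194^83 mod 331.
Repeated squaring: 194^2≡233, 194^4≡5, 194^8≡25, 194^16≡294, 194^32≡45, 194^64≡39 (mod 331).
194^83 = 194^(64+16+2+1) ≡ 43 (mod 331).
Check: 43² = 1849 ≡ 194 (mod 331). The two roots are 43 and 288.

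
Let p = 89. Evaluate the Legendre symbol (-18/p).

First reduce: -18 ≡ 71 (mod 89).
Reciprocity: 71 ≡ 3 and 89 ≡ 1 (mod 4), so (71/89) = +(89/71).
Reduce top mod 71: now compute (18/71).
Pull out 2: since 71 ≡ 7 (mod 8), (2/71) = +1.
Reciprocity: 9 ≡ 1 and 71 ≡ 3 (mod 4), so (9/71) = +(71/9).
Reduce top mod 9: now compute (8/9).
Pull out 2^3: since 9 ≡ 1 (mod 8), (2/9) = +1, so (2/9)^3 = +1.
Reached (1/9) = 1. Collecting the sign flips along the way, the symbol is +1.

1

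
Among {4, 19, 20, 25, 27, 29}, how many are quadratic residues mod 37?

(4/37) = +1 → QR.
(19/37) = -1 → non-residue.
(20/37) = -1 → non-residue.
(25/37) = +1 → QR.
(27/37) = +1 → QR.
(29/37) = -1 → non-residue.
Total quadratic residues among the 6: 3.

3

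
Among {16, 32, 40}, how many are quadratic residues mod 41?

3

(16/41) = +1 → QR.
(32/41) = +1 → QR.
(40/41) = +1 → QR.
Total quadratic residues among the 3: 3.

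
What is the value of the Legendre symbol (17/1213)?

Reciprocity: 17 ≡ 1 and 1213 ≡ 1 (mod 4), so (17/1213) = +(1213/17).
Reduce top mod 17: now compute (6/17).
Pull out 2: since 17 ≡ 1 (mod 8), (2/17) = +1.
Reciprocity: 3 ≡ 3 and 17 ≡ 1 (mod 4), so (3/17) = +(17/3).
Reduce top mod 3: now compute (2/3).
Pull out 2: since 3 ≡ 3 (mod 8), (2/3) = -1.
Reached (1/3) = 1. Collecting the sign flips along the way, the symbol is -1.

-1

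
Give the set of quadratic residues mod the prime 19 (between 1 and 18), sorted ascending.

1, 4, 5, 6, 7, 9, 11, 16, 17

Square k = 1,…,9 (k and 19−k give the same square):
1²=1, 2²=4, 3²=9, 4²=16, 5²≡6, 6²≡17, 7²≡11, 8²≡7, 9²≡5 (mod 19).
So the quadratic residues mod 19 are {1, 4, 5, 6, 7, 9, 11, 16, 17}.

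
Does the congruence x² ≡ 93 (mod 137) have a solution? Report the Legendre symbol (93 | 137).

1

Euler's criterion: (93/137) ≡ 93^68 (mod 137).
93^2 ≡ 18 (mod 137)
93^4 ≡ 50 (mod 137)
93^8 ≡ 34 (mod 137)
93^16 ≡ 60 (mod 137)
93^32 ≡ 38 (mod 137)
93^64 ≡ 74 (mod 137)
93^68 = 93^(64+4) ≡ 1 (mod 137).
Result is 1, so (93/137) = 1.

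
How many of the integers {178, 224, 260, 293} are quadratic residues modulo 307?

(178/307) = -1 → non-residue.
(224/307) = -1 → non-residue.
(260/307) = +1 → QR.
(293/307) = +1 → QR.
Total quadratic residues among the 4: 2.

2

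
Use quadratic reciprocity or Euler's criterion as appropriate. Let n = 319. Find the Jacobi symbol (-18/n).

First reduce: -18 ≡ 301 (mod 319).
Reciprocity: 301 ≡ 1 and 319 ≡ 3 (mod 4), so (301/319) = +(319/301).
Reduce top mod 301: now compute (18/301).
Pull out 2: since 301 ≡ 5 (mod 8), (2/301) = -1.
Reciprocity: 9 ≡ 1 and 301 ≡ 1 (mod 4), so (9/301) = +(301/9).
Reduce top mod 9: now compute (4/9).
Pull out 2^2: since 9 ≡ 1 (mod 8), (2/9) = +1, so (2/9)^2 = +1.
Reached (1/9) = 1. Collecting the sign flips along the way, the symbol is -1.

-1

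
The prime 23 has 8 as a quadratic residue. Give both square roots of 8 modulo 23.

10, 13

Since 23 ≡ 3 (mod 4), a square root of 8 is 8^((23+1)/4) = 8^6 mod 23.
Repeated squaring: 8^2≡18, 8^4≡2 (mod 23).
8^6 = 8^(4+2) ≡ 13 (mod 23).
Check: 13² = 169 ≡ 8 (mod 23). The two roots are 10 and 13.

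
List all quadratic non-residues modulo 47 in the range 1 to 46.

5,10,11,13,15,19,20,22,23,26,29,30,31,33,35,38,39,40,41,43,44,45,46

Square k = 1,…,23 (k and 47−k give the same square):
1²=1, 2²=4, 3²=9, 4²=16, 5²=25, 6²=36, 7²≡2, 8²≡17, 9²≡34, 10²≡6, 11²≡27, 12²≡3, 13²≡28, 14²≡8, 15²≡37, 16²≡21, 17²≡7, 18²≡42, 19²≡32, 20²≡24, 21²≡18, 22²≡14, 23²≡12 (mod 47).
The residues are {1, 2, 3, 4, 6, 7, 8, 9, 12, 14, 16, 17, 18, 21, 24, 25, 27, 28, 32, 34, 36, 37, 42}; the non-residues are the remaining 23 nonzero classes.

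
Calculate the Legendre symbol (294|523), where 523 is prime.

Pull out 2: since 523 ≡ 3 (mod 8), (2/523) = -1.
Reciprocity: 147 ≡ 3 and 523 ≡ 3 (mod 4), so (147/523) = −(523/147).
Reduce top mod 147: now compute (82/147).
Pull out 2: since 147 ≡ 3 (mod 8), (2/147) = -1.
Reciprocity: 41 ≡ 1 and 147 ≡ 3 (mod 4), so (41/147) = +(147/41).
Reduce top mod 41: now compute (24/41).
Pull out 2^3: since 41 ≡ 1 (mod 8), (2/41) = +1, so (2/41)^3 = +1.
Reciprocity: 3 ≡ 3 and 41 ≡ 1 (mod 4), so (3/41) = +(41/3).
Reduce top mod 3: now compute (2/3).
Pull out 2: since 3 ≡ 3 (mod 8), (2/3) = -1.
Reached (1/3) = 1. Collecting the sign flips along the way, the symbol is +1.

1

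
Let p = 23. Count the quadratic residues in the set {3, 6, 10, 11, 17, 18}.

(3/23) = +1 → QR.
(6/23) = +1 → QR.
(10/23) = -1 → non-residue.
(11/23) = -1 → non-residue.
(17/23) = -1 → non-residue.
(18/23) = +1 → QR.
Total quadratic residues among the 6: 3.

3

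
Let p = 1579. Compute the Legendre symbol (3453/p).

-1

First reduce: 3453 ≡ 295 (mod 1579).
Reciprocity: 295 ≡ 3 and 1579 ≡ 3 (mod 4), so (295/1579) = −(1579/295).
Reduce top mod 295: now compute (104/295).
Pull out 2^3: since 295 ≡ 7 (mod 8), (2/295) = +1, so (2/295)^3 = +1.
Reciprocity: 13 ≡ 1 and 295 ≡ 3 (mod 4), so (13/295) = +(295/13).
Reduce top mod 13: now compute (9/13).
Reciprocity: 9 ≡ 1 and 13 ≡ 1 (mod 4), so (9/13) = +(13/9).
Reduce top mod 9: now compute (4/9).
Pull out 2^2: since 9 ≡ 1 (mod 8), (2/9) = +1, so (2/9)^2 = +1.
Reached (1/9) = 1. Collecting the sign flips along the way, the symbol is -1.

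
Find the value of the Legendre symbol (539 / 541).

-1

Euler's criterion: (539/541) ≡ 539^270 (mod 541).
539^2 ≡ 4 (mod 541)
539^4 ≡ 16 (mod 541)
539^8 ≡ 256 (mod 541)
539^16 ≡ 75 (mod 541)
539^32 ≡ 215 (mod 541)
539^64 ≡ 240 (mod 541)
539^128 ≡ 254 (mod 541)
539^256 ≡ 137 (mod 541)
539^270 = 539^(256+8+4+2) ≡ 540 (mod 541).
Result is 540 ≡ −1, so (539/541) = −1.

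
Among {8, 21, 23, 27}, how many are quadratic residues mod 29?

1

(8/29) = -1 → non-residue.
(21/29) = -1 → non-residue.
(23/29) = +1 → QR.
(27/29) = -1 → non-residue.
Total quadratic residues among the 4: 1.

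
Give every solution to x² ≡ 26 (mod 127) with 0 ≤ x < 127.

36, 91

Since 127 ≡ 3 (mod 4), a square root of 26 is 26^((127+1)/4) = 26^32 mod 127.
Repeated squaring: 26^2≡41, 26^4≡30, 26^8≡11, 26^16≡121, 26^32≡36 (mod 127).
26^32 = 26^(32) ≡ 36 (mod 127).
Check: 36² = 1296 ≡ 26 (mod 127). The two roots are 36 and 91.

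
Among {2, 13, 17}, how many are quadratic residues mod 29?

(2/29) = -1 → non-residue.
(13/29) = +1 → QR.
(17/29) = -1 → non-residue.
Total quadratic residues among the 3: 1.

1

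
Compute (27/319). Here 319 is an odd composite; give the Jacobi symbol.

-1

Reciprocity: 27 ≡ 3 and 319 ≡ 3 (mod 4), so (27/319) = −(319/27).
Reduce top mod 27: now compute (22/27).
Pull out 2: since 27 ≡ 3 (mod 8), (2/27) = -1.
Reciprocity: 11 ≡ 3 and 27 ≡ 3 (mod 4), so (11/27) = −(27/11).
Reduce top mod 11: now compute (5/11).
Reciprocity: 5 ≡ 1 and 11 ≡ 3 (mod 4), so (5/11) = +(11/5).
Reduce top mod 5: now compute (1/5).
Reached (1/5) = 1. Collecting the sign flips along the way, the symbol is -1.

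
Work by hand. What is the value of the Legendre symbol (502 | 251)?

First reduce: 502 ≡ 0 (mod 251).
Top reduces to 0: gcd > 1, so the symbol is 0.

0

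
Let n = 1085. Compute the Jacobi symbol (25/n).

0

Reciprocity: 25 ≡ 1 and 1085 ≡ 1 (mod 4), so (25/1085) = +(1085/25).
Reduce top mod 25: now compute (10/25).
Pull out 2: since 25 ≡ 1 (mod 8), (2/25) = +1.
Reciprocity: 5 ≡ 1 and 25 ≡ 1 (mod 4), so (5/25) = +(25/5).
Reduce top mod 5: now compute (0/5).
Top reduces to 0: gcd > 1, so the symbol is 0.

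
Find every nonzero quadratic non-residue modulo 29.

2 3 8 10 11 12 14 15 17 18 19 21 26 27

Square k = 1,…,14 (k and 29−k give the same square):
1²=1, 2²=4, 3²=9, 4²=16, 5²=25, 6²≡7, 7²≡20, 8²≡6, 9²≡23, 10²≡13, 11²≡5, 12²≡28, 13²≡24, 14²≡22 (mod 29).
The residues are {1, 4, 5, 6, 7, 9, 13, 16, 20, 22, 23, 24, 25, 28}; the non-residues are the remaining 14 nonzero classes.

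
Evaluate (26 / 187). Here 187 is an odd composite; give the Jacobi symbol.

1

Pull out 2: since 187 ≡ 3 (mod 8), (2/187) = -1.
Reciprocity: 13 ≡ 1 and 187 ≡ 3 (mod 4), so (13/187) = +(187/13).
Reduce top mod 13: now compute (5/13).
Reciprocity: 5 ≡ 1 and 13 ≡ 1 (mod 4), so (5/13) = +(13/5).
Reduce top mod 5: now compute (3/5).
Reciprocity: 3 ≡ 3 and 5 ≡ 1 (mod 4), so (3/5) = +(5/3).
Reduce top mod 3: now compute (2/3).
Pull out 2: since 3 ≡ 3 (mod 8), (2/3) = -1.
Reached (1/3) = 1. Collecting the sign flips along the way, the symbol is +1.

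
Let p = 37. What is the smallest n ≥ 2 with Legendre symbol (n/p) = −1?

(2/37) = −1, so 2 is the smallest positive non-residue mod 37.

2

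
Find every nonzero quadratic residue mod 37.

Square k = 1,…,18 (k and 37−k give the same square):
1²=1, 2²=4, 3²=9, 4²=16, 5²=25, 6²=36, 7²≡12, 8²≡27, 9²≡7, 10²≡26, 11²≡10, 12²≡33, 13²≡21, 14²≡11, 15²≡3, 16²≡34, 17²≡30, 18²≡28 (mod 37).
So the quadratic residues mod 37 are {1, 3, 4, 7, 9, 10, 11, 12, 16, 21, 25, 26, 27, 28, 30, 33, 34, 36}.

1 3 4 7 9 10 11 12 16 21 25 26 27 28 30 33 34 36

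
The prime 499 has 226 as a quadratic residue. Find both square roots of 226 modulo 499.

225, 274

Since 499 ≡ 3 (mod 4), a square root of 226 is 226^((499+1)/4) = 226^125 mod 499.
Repeated squaring: 226^2≡178, 226^4≡247, 226^8≡131, 226^16≡195, 226^32≡101, 226^64≡221 (mod 499).
226^125 = 226^(64+32+16+8+4+1) ≡ 225 (mod 499).
Check: 225² = 50625 ≡ 226 (mod 499). The two roots are 225 and 274.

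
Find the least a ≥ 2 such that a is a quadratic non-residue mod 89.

3

(2/89) = +1, so 2 is a residue.
(3/89) = −1, so 3 is the smallest positive non-residue mod 89.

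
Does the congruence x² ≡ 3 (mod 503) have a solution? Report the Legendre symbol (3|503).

Reciprocity: 3 ≡ 3 and 503 ≡ 3 (mod 4), so (3/503) = −(503/3).
Reduce top mod 3: now compute (2/3).
Pull out 2: since 3 ≡ 3 (mod 8), (2/3) = -1.
Reached (1/3) = 1. Collecting the sign flips along the way, the symbol is +1.

1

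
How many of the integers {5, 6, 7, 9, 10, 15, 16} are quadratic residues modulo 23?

(5/23) = -1 → non-residue.
(6/23) = +1 → QR.
(7/23) = -1 → non-residue.
(9/23) = +1 → QR.
(10/23) = -1 → non-residue.
(15/23) = -1 → non-residue.
(16/23) = +1 → QR.
Total quadratic residues among the 7: 3.

3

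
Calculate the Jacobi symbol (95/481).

Reciprocity: 95 ≡ 3 and 481 ≡ 1 (mod 4), so (95/481) = +(481/95).
Reduce top mod 95: now compute (6/95).
Pull out 2: since 95 ≡ 7 (mod 8), (2/95) = +1.
Reciprocity: 3 ≡ 3 and 95 ≡ 3 (mod 4), so (3/95) = −(95/3).
Reduce top mod 3: now compute (2/3).
Pull out 2: since 3 ≡ 3 (mod 8), (2/3) = -1.
Reached (1/3) = 1. Collecting the sign flips along the way, the symbol is +1.

1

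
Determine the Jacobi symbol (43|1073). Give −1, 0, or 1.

1

Reciprocity: 43 ≡ 3 and 1073 ≡ 1 (mod 4), so (43/1073) = +(1073/43).
Reduce top mod 43: now compute (41/43).
Reciprocity: 41 ≡ 1 and 43 ≡ 3 (mod 4), so (41/43) = +(43/41).
Reduce top mod 41: now compute (2/41).
Pull out 2: since 41 ≡ 1 (mod 8), (2/41) = +1.
Reached (1/41) = 1. Collecting the sign flips along the way, the symbol is +1.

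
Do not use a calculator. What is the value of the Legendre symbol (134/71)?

First reduce: 134 ≡ 63 (mod 71).
Reciprocity: 63 ≡ 3 and 71 ≡ 3 (mod 4), so (63/71) = −(71/63).
Reduce top mod 63: now compute (8/63).
Pull out 2^3: since 63 ≡ 7 (mod 8), (2/63) = +1, so (2/63)^3 = +1.
Reached (1/63) = 1. Collecting the sign flips along the way, the symbol is -1.

-1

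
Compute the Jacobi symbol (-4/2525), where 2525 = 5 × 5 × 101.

First reduce: -4 ≡ 2521 (mod 2525).
Reciprocity: 2521 ≡ 1 and 2525 ≡ 1 (mod 4), so (2521/2525) = +(2525/2521).
Reduce top mod 2521: now compute (4/2521).
Pull out 2^2: since 2521 ≡ 1 (mod 8), (2/2521) = +1, so (2/2521)^2 = +1.
Reached (1/2521) = 1. Collecting the sign flips along the way, the symbol is +1.

1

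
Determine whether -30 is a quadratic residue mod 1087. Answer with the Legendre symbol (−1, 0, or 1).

First reduce: -30 ≡ 1057 (mod 1087).
Reciprocity: 1057 ≡ 1 and 1087 ≡ 3 (mod 4), so (1057/1087) = +(1087/1057).
Reduce top mod 1057: now compute (30/1057).
Pull out 2: since 1057 ≡ 1 (mod 8), (2/1057) = +1.
Reciprocity: 15 ≡ 3 and 1057 ≡ 1 (mod 4), so (15/1057) = +(1057/15).
Reduce top mod 15: now compute (7/15).
Reciprocity: 7 ≡ 3 and 15 ≡ 3 (mod 4), so (7/15) = −(15/7).
Reduce top mod 7: now compute (1/7).
Reached (1/7) = 1. Collecting the sign flips along the way, the symbol is -1.

-1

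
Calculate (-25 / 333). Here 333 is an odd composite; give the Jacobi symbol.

First reduce: -25 ≡ 308 (mod 333).
Pull out 2^2: since 333 ≡ 5 (mod 8), (2/333) = -1, so (2/333)^2 = +1.
Reciprocity: 77 ≡ 1 and 333 ≡ 1 (mod 4), so (77/333) = +(333/77).
Reduce top mod 77: now compute (25/77).
Reciprocity: 25 ≡ 1 and 77 ≡ 1 (mod 4), so (25/77) = +(77/25).
Reduce top mod 25: now compute (2/25).
Pull out 2: since 25 ≡ 1 (mod 8), (2/25) = +1.
Reached (1/25) = 1. Collecting the sign flips along the way, the symbol is +1.

1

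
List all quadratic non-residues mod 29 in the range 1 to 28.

Square k = 1,…,14 (k and 29−k give the same square):
1²=1, 2²=4, 3²=9, 4²=16, 5²=25, 6²≡7, 7²≡20, 8²≡6, 9²≡23, 10²≡13, 11²≡5, 12²≡28, 13²≡24, 14²≡22 (mod 29).
The residues are {1, 4, 5, 6, 7, 9, 13, 16, 20, 22, 23, 24, 25, 28}; the non-residues are the remaining 14 nonzero classes.

2 3 8 10 11 12 14 15 17 18 19 21 26 27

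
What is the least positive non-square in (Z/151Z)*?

3

(2/151) = +1, so 2 is a residue.
(3/151) = −1, so 3 is the smallest positive non-residue mod 151.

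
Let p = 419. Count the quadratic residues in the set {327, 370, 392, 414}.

0

(327/419) = -1 → non-residue.
(370/419) = -1 → non-residue.
(392/419) = -1 → non-residue.
(414/419) = -1 → non-residue.
Total quadratic residues among the 4: 0.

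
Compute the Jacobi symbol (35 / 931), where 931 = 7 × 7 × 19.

0

Reciprocity: 35 ≡ 3 and 931 ≡ 3 (mod 4), so (35/931) = −(931/35).
Reduce top mod 35: now compute (21/35).
Reciprocity: 21 ≡ 1 and 35 ≡ 3 (mod 4), so (21/35) = +(35/21).
Reduce top mod 21: now compute (14/21).
Pull out 2: since 21 ≡ 5 (mod 8), (2/21) = -1.
Reciprocity: 7 ≡ 3 and 21 ≡ 1 (mod 4), so (7/21) = +(21/7).
Reduce top mod 7: now compute (0/7).
Top reduces to 0: gcd > 1, so the symbol is 0.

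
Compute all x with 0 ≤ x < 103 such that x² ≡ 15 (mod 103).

18, 85

Since 103 ≡ 3 (mod 4), a square root of 15 is 15^((103+1)/4) = 15^26 mod 103.
Repeated squaring: 15^2≡19, 15^4≡52, 15^8≡26, 15^16≡58 (mod 103).
15^26 = 15^(16+8+2) ≡ 18 (mod 103).
Check: 18² = 324 ≡ 15 (mod 103). The two roots are 18 and 85.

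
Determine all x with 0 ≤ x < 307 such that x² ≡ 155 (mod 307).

Since 307 ≡ 3 (mod 4), a square root of 155 is 155^((307+1)/4) = 155^77 mod 307.
Repeated squaring: 155^2≡79, 155^4≡101, 155^8≡70, 155^16≡295, 155^32≡144, 155^64≡167 (mod 307).
155^77 = 155^(64+8+4+1) ≡ 259 (mod 307).
Check: 259² = 67081 ≡ 155 (mod 307). The two roots are 48 and 259.

48, 259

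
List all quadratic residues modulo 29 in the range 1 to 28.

Square k = 1,…,14 (k and 29−k give the same square):
1²=1, 2²=4, 3²=9, 4²=16, 5²=25, 6²≡7, 7²≡20, 8²≡6, 9²≡23, 10²≡13, 11²≡5, 12²≡28, 13²≡24, 14²≡22 (mod 29).
So the quadratic residues mod 29 are {1, 4, 5, 6, 7, 9, 13, 16, 20, 22, 23, 24, 25, 28}.

1 4 5 6 7 9 13 16 20 22 23 24 25 28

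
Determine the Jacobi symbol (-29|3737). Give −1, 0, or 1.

1

First reduce: -29 ≡ 3708 (mod 3737).
Pull out 2^2: since 3737 ≡ 1 (mod 8), (2/3737) = +1, so (2/3737)^2 = +1.
Reciprocity: 927 ≡ 3 and 3737 ≡ 1 (mod 4), so (927/3737) = +(3737/927).
Reduce top mod 927: now compute (29/927).
Reciprocity: 29 ≡ 1 and 927 ≡ 3 (mod 4), so (29/927) = +(927/29).
Reduce top mod 29: now compute (28/29).
Pull out 2^2: since 29 ≡ 5 (mod 8), (2/29) = -1, so (2/29)^2 = +1.
Reciprocity: 7 ≡ 3 and 29 ≡ 1 (mod 4), so (7/29) = +(29/7).
Reduce top mod 7: now compute (1/7).
Reached (1/7) = 1. Collecting the sign flips along the way, the symbol is +1.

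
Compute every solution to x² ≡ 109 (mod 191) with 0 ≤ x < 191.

49, 142

Since 191 ≡ 3 (mod 4), a square root of 109 is 109^((191+1)/4) = 109^48 mod 191.
Repeated squaring: 109^2≡39, 109^4≡184, 109^8≡49, 109^16≡109, 109^32≡39 (mod 191).
109^48 = 109^(32+16) ≡ 49 (mod 191).
Check: 49² = 2401 ≡ 109 (mod 191). The two roots are 49 and 142.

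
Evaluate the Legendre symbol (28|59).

1

Euler's criterion: (28/59) ≡ 28^29 (mod 59).
28^2 ≡ 17 (mod 59)
28^4 ≡ 53 (mod 59)
28^8 ≡ 36 (mod 59)
28^16 ≡ 57 (mod 59)
28^29 = 28^(16+8+4+1) ≡ 1 (mod 59).
Result is 1, so (28/59) = 1.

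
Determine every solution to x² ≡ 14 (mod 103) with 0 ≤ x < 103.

Since 103 ≡ 3 (mod 4), a square root of 14 is 14^((103+1)/4) = 14^26 mod 103.
Repeated squaring: 14^2≡93, 14^4≡100, 14^8≡9, 14^16≡81 (mod 103).
14^26 = 14^(16+8+2) ≡ 23 (mod 103).
Check: 23² = 529 ≡ 14 (mod 103). The two roots are 23 and 80.

23, 80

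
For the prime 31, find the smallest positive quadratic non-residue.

3

(2/31) = +1, so 2 is a residue.
(3/31) = −1, so 3 is the smallest positive non-residue mod 31.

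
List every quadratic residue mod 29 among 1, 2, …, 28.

Square k = 1,…,14 (k and 29−k give the same square):
1²=1, 2²=4, 3²=9, 4²=16, 5²=25, 6²≡7, 7²≡20, 8²≡6, 9²≡23, 10²≡13, 11²≡5, 12²≡28, 13²≡24, 14²≡22 (mod 29).
So the quadratic residues mod 29 are {1, 4, 5, 6, 7, 9, 13, 16, 20, 22, 23, 24, 25, 28}.

1 4 5 6 7 9 13 16 20 22 23 24 25 28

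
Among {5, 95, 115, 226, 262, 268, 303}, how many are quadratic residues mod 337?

4

(5/337) = -1 → non-residue.
(95/337) = +1 → QR.
(115/337) = +1 → QR.
(226/337) = +1 → QR.
(262/337) = +1 → QR.
(268/337) = -1 → non-residue.
(303/337) = -1 → non-residue.
Total quadratic residues among the 7: 4.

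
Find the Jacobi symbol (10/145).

Pull out 2: since 145 ≡ 1 (mod 8), (2/145) = +1.
Reciprocity: 5 ≡ 1 and 145 ≡ 1 (mod 4), so (5/145) = +(145/5).
Reduce top mod 5: now compute (0/5).
Top reduces to 0: gcd > 1, so the symbol is 0.

0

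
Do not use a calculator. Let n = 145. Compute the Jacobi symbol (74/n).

1

Pull out 2: since 145 ≡ 1 (mod 8), (2/145) = +1.
Reciprocity: 37 ≡ 1 and 145 ≡ 1 (mod 4), so (37/145) = +(145/37).
Reduce top mod 37: now compute (34/37).
Pull out 2: since 37 ≡ 5 (mod 8), (2/37) = -1.
Reciprocity: 17 ≡ 1 and 37 ≡ 1 (mod 4), so (17/37) = +(37/17).
Reduce top mod 17: now compute (3/17).
Reciprocity: 3 ≡ 3 and 17 ≡ 1 (mod 4), so (3/17) = +(17/3).
Reduce top mod 3: now compute (2/3).
Pull out 2: since 3 ≡ 3 (mod 8), (2/3) = -1.
Reached (1/3) = 1. Collecting the sign flips along the way, the symbol is +1.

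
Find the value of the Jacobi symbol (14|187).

-1

Pull out 2: since 187 ≡ 3 (mod 8), (2/187) = -1.
Reciprocity: 7 ≡ 3 and 187 ≡ 3 (mod 4), so (7/187) = −(187/7).
Reduce top mod 7: now compute (5/7).
Reciprocity: 5 ≡ 1 and 7 ≡ 3 (mod 4), so (5/7) = +(7/5).
Reduce top mod 5: now compute (2/5).
Pull out 2: since 5 ≡ 5 (mod 8), (2/5) = -1.
Reached (1/5) = 1. Collecting the sign flips along the way, the symbol is -1.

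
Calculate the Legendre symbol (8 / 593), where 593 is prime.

1

Euler's criterion: (8/593) ≡ 8^296 (mod 593).
8^2 ≡ 64 (mod 593)
8^4 ≡ 538 (mod 593)
8^8 ≡ 60 (mod 593)
8^16 ≡ 42 (mod 593)
8^32 ≡ 578 (mod 593)
8^64 ≡ 225 (mod 593)
8^128 ≡ 220 (mod 593)
8^256 ≡ 367 (mod 593)
8^296 = 8^(256+32+8) ≡ 1 (mod 593).
Result is 1, so (8/593) = 1.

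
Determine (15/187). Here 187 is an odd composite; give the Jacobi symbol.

1

Reciprocity: 15 ≡ 3 and 187 ≡ 3 (mod 4), so (15/187) = −(187/15).
Reduce top mod 15: now compute (7/15).
Reciprocity: 7 ≡ 3 and 15 ≡ 3 (mod 4), so (7/15) = −(15/7).
Reduce top mod 7: now compute (1/7).
Reached (1/7) = 1. Collecting the sign flips along the way, the symbol is +1.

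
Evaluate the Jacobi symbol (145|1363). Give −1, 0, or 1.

Reciprocity: 145 ≡ 1 and 1363 ≡ 3 (mod 4), so (145/1363) = +(1363/145).
Reduce top mod 145: now compute (58/145).
Pull out 2: since 145 ≡ 1 (mod 8), (2/145) = +1.
Reciprocity: 29 ≡ 1 and 145 ≡ 1 (mod 4), so (29/145) = +(145/29).
Reduce top mod 29: now compute (0/29).
Top reduces to 0: gcd > 1, so the symbol is 0.

0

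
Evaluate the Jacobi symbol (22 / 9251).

0

Pull out 2: since 9251 ≡ 3 (mod 8), (2/9251) = -1.
Reciprocity: 11 ≡ 3 and 9251 ≡ 3 (mod 4), so (11/9251) = −(9251/11).
Reduce top mod 11: now compute (0/11).
Top reduces to 0: gcd > 1, so the symbol is 0.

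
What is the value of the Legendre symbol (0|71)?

Top reduces to 0: gcd > 1, so the symbol is 0.

0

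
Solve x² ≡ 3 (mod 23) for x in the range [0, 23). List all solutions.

Since 23 ≡ 3 (mod 4), a square root of 3 is 3^((23+1)/4) = 3^6 mod 23.
Repeated squaring: 3^2≡9, 3^4≡12 (mod 23).
3^6 = 3^(4+2) ≡ 16 (mod 23).
Check: 16² = 256 ≡ 3 (mod 23). The two roots are 7 and 16.

7, 16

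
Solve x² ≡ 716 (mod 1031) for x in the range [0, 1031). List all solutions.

Since 1031 ≡ 3 (mod 4), a square root of 716 is 716^((1031+1)/4) = 716^258 mod 1031.
Repeated squaring: 716^2≡249, 716^4≡141, 716^8≡292, 716^16≡722, 716^32≡629, 716^64≡768, 716^128≡92, 716^256≡216 (mod 1031).
716^258 = 716^(256+2) ≡ 172 (mod 1031).
Check: 172² = 29584 ≡ 716 (mod 1031). The two roots are 172 and 859.

172, 859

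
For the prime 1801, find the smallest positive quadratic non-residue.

(2/1801) = +1, so 2 is a residue.
(3/1801) = +1, so 3 is a residue.
(4/1801) = +1, so 4 is a residue.
(5/1801) = +1, so 5 is a residue.
(6/1801) = +1, so 6 is a residue.
(7/1801) = +1, so 7 is a residue.
(8/1801) = +1, so 8 is a residue.
(9/1801) = +1, so 9 is a residue.
(10/1801) = +1, so 10 is a residue.
(11/1801) = −1, so 11 is the smallest positive non-residue mod 1801.

11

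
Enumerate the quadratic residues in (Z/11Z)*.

Square k = 1,…,5 (k and 11−k give the same square):
1²=1, 2²=4, 3²=9, 4²≡5, 5²≡3 (mod 11).
So the quadratic residues mod 11 are {1, 3, 4, 5, 9}.

1,3,4,5,9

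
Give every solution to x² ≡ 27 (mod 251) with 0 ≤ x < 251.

23, 228

Since 251 ≡ 3 (mod 4), a square root of 27 is 27^((251+1)/4) = 27^63 mod 251.
Repeated squaring: 27^2≡227, 27^4≡74, 27^8≡205, 27^16≡108, 27^32≡118 (mod 251).
27^63 = 27^(32+16+8+4+2+1) ≡ 23 (mod 251).
Check: 23² = 529 ≡ 27 (mod 251). The two roots are 23 and 228.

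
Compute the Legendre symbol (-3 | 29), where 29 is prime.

-1

Euler's criterion: (-3/29) ≡ 26^14 (mod 29).
26^2 ≡ 9 (mod 29)
26^4 ≡ 23 (mod 29)
26^8 ≡ 7 (mod 29)
26^14 = 26^(8+4+2) ≡ 28 (mod 29).
Result is 28 ≡ −1, so (-3/29) = −1.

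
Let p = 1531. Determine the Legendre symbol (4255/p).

First reduce: 4255 ≡ 1193 (mod 1531).
Reciprocity: 1193 ≡ 1 and 1531 ≡ 3 (mod 4), so (1193/1531) = +(1531/1193).
Reduce top mod 1193: now compute (338/1193).
Pull out 2: since 1193 ≡ 1 (mod 8), (2/1193) = +1.
Reciprocity: 169 ≡ 1 and 1193 ≡ 1 (mod 4), so (169/1193) = +(1193/169).
Reduce top mod 169: now compute (10/169).
Pull out 2: since 169 ≡ 1 (mod 8), (2/169) = +1.
Reciprocity: 5 ≡ 1 and 169 ≡ 1 (mod 4), so (5/169) = +(169/5).
Reduce top mod 5: now compute (4/5).
Pull out 2^2: since 5 ≡ 5 (mod 8), (2/5) = -1, so (2/5)^2 = +1.
Reached (1/5) = 1. Collecting the sign flips along the way, the symbol is +1.

1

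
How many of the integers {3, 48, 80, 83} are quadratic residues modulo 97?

(3/97) = +1 → QR.
(48/97) = +1 → QR.
(80/97) = -1 → non-residue.
(83/97) = -1 → non-residue.
Total quadratic residues among the 4: 2.

2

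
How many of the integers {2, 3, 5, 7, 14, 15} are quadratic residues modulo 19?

(2/19) = -1 → non-residue.
(3/19) = -1 → non-residue.
(5/19) = +1 → QR.
(7/19) = +1 → QR.
(14/19) = -1 → non-residue.
(15/19) = -1 → non-residue.
Total quadratic residues among the 6: 2.

2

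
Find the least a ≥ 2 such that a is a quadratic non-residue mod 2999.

(2/2999) = +1, so 2 is a residue.
(3/2999) = +1, so 3 is a residue.
(4/2999) = +1, so 4 is a residue.
(5/2999) = +1, so 5 is a residue.
(6/2999) = +1, so 6 is a residue.
(7/2999) = +1, so 7 is a residue.
(8/2999) = +1, so 8 is a residue.
(9/2999) = +1, so 9 is a residue.
(10/2999) = +1, so 10 is a residue.
(11/2999) = +1, so 11 is a residue.
(12/2999) = +1, so 12 is a residue.
(13/2999) = +1, so 13 is a residue.
(14/2999) = +1, so 14 is a residue.
(15/2999) = +1, so 15 is a residue.
(16/2999) = +1, so 16 is a residue.
(17/2999) = −1, so 17 is the smallest positive non-residue mod 2999.

17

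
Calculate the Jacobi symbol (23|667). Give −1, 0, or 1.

Reciprocity: 23 ≡ 3 and 667 ≡ 3 (mod 4), so (23/667) = −(667/23).
Reduce top mod 23: now compute (0/23).
Top reduces to 0: gcd > 1, so the symbol is 0.

0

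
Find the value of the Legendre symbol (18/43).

-1

Pull out 2: since 43 ≡ 3 (mod 8), (2/43) = -1.
Reciprocity: 9 ≡ 1 and 43 ≡ 3 (mod 4), so (9/43) = +(43/9).
Reduce top mod 9: now compute (7/9).
Reciprocity: 7 ≡ 3 and 9 ≡ 1 (mod 4), so (7/9) = +(9/7).
Reduce top mod 7: now compute (2/7).
Pull out 2: since 7 ≡ 7 (mod 8), (2/7) = +1.
Reached (1/7) = 1. Collecting the sign flips along the way, the symbol is -1.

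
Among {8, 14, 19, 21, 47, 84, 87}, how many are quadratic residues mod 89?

5

(8/89) = +1 → QR.
(14/89) = -1 → non-residue.
(19/89) = -1 → non-residue.
(21/89) = +1 → QR.
(47/89) = +1 → QR.
(84/89) = +1 → QR.
(87/89) = +1 → QR.
Total quadratic residues among the 7: 5.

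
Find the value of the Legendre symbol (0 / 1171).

Top reduces to 0: gcd > 1, so the symbol is 0.

0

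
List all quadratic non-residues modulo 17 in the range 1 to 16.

3 5 6 7 10 11 12 14

Square k = 1,…,8 (k and 17−k give the same square):
1²=1, 2²=4, 3²=9, 4²=16, 5²≡8, 6²≡2, 7²≡15, 8²≡13 (mod 17).
The residues are {1, 2, 4, 8, 9, 13, 15, 16}; the non-residues are the remaining 8 nonzero classes.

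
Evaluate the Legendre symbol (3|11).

Reciprocity: 3 ≡ 3 and 11 ≡ 3 (mod 4), so (3/11) = −(11/3).
Reduce top mod 3: now compute (2/3).
Pull out 2: since 3 ≡ 3 (mod 8), (2/3) = -1.
Reached (1/3) = 1. Collecting the sign flips along the way, the symbol is +1.

1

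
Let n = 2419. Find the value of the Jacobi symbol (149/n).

Reciprocity: 149 ≡ 1 and 2419 ≡ 3 (mod 4), so (149/2419) = +(2419/149).
Reduce top mod 149: now compute (35/149).
Reciprocity: 35 ≡ 3 and 149 ≡ 1 (mod 4), so (35/149) = +(149/35).
Reduce top mod 35: now compute (9/35).
Reciprocity: 9 ≡ 1 and 35 ≡ 3 (mod 4), so (9/35) = +(35/9).
Reduce top mod 9: now compute (8/9).
Pull out 2^3: since 9 ≡ 1 (mod 8), (2/9) = +1, so (2/9)^3 = +1.
Reached (1/9) = 1. Collecting the sign flips along the way, the symbol is +1.

1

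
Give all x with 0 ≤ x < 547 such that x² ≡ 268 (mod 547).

156, 391

Since 547 ≡ 3 (mod 4), a square root of 268 is 268^((547+1)/4) = 268^137 mod 547.
Repeated squaring: 268^2≡167, 268^4≡539, 268^8≡64, 268^16≡267, 268^32≡179, 268^64≡315, 268^128≡218 (mod 547).
268^137 = 268^(128+8+1) ≡ 391 (mod 547).
Check: 391² = 152881 ≡ 268 (mod 547). The two roots are 156 and 391.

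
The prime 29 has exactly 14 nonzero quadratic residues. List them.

Square k = 1,…,14 (k and 29−k give the same square):
1²=1, 2²=4, 3²=9, 4²=16, 5²=25, 6²≡7, 7²≡20, 8²≡6, 9²≡23, 10²≡13, 11²≡5, 12²≡28, 13²≡24, 14²≡22 (mod 29).
So the quadratic residues mod 29 are {1, 4, 5, 6, 7, 9, 13, 16, 20, 22, 23, 24, 25, 28}.

1 4 5 6 7 9 13 16 20 22 23 24 25 28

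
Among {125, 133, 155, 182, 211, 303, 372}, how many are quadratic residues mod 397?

1

(125/397) = -1 → non-residue.
(133/397) = -1 → non-residue.
(155/397) = -1 → non-residue.
(182/397) = -1 → non-residue.
(211/397) = -1 → non-residue.
(303/397) = -1 → non-residue.
(372/397) = +1 → QR.
Total quadratic residues among the 7: 1.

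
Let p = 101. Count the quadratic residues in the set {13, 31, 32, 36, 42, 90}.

(13/101) = +1 → QR.
(31/101) = +1 → QR.
(32/101) = -1 → non-residue.
(36/101) = +1 → QR.
(42/101) = -1 → non-residue.
(90/101) = -1 → non-residue.
Total quadratic residues among the 6: 3.

3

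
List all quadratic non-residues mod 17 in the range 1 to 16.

3,5,6,7,10,11,12,14

Square k = 1,…,8 (k and 17−k give the same square):
1²=1, 2²=4, 3²=9, 4²=16, 5²≡8, 6²≡2, 7²≡15, 8²≡13 (mod 17).
The residues are {1, 2, 4, 8, 9, 13, 15, 16}; the non-residues are the remaining 8 nonzero classes.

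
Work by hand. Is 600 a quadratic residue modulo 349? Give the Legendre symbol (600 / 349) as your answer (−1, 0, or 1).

-1

First reduce: 600 ≡ 251 (mod 349).
Reciprocity: 251 ≡ 3 and 349 ≡ 1 (mod 4), so (251/349) = +(349/251).
Reduce top mod 251: now compute (98/251).
Pull out 2: since 251 ≡ 3 (mod 8), (2/251) = -1.
Reciprocity: 49 ≡ 1 and 251 ≡ 3 (mod 4), so (49/251) = +(251/49).
Reduce top mod 49: now compute (6/49).
Pull out 2: since 49 ≡ 1 (mod 8), (2/49) = +1.
Reciprocity: 3 ≡ 3 and 49 ≡ 1 (mod 4), so (3/49) = +(49/3).
Reduce top mod 3: now compute (1/3).
Reached (1/3) = 1. Collecting the sign flips along the way, the symbol is -1.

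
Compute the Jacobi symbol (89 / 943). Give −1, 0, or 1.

1

Reciprocity: 89 ≡ 1 and 943 ≡ 3 (mod 4), so (89/943) = +(943/89).
Reduce top mod 89: now compute (53/89).
Reciprocity: 53 ≡ 1 and 89 ≡ 1 (mod 4), so (53/89) = +(89/53).
Reduce top mod 53: now compute (36/53).
Pull out 2^2: since 53 ≡ 5 (mod 8), (2/53) = -1, so (2/53)^2 = +1.
Reciprocity: 9 ≡ 1 and 53 ≡ 1 (mod 4), so (9/53) = +(53/9).
Reduce top mod 9: now compute (8/9).
Pull out 2^3: since 9 ≡ 1 (mod 8), (2/9) = +1, so (2/9)^3 = +1.
Reached (1/9) = 1. Collecting the sign flips along the way, the symbol is +1.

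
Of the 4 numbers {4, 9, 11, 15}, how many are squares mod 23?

2

(4/23) = +1 → QR.
(9/23) = +1 → QR.
(11/23) = -1 → non-residue.
(15/23) = -1 → non-residue.
Total quadratic residues among the 4: 2.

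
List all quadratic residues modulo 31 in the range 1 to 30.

1,2,4,5,7,8,9,10,14,16,18,19,20,25,28

Square k = 1,…,15 (k and 31−k give the same square):
1²=1, 2²=4, 3²=9, 4²=16, 5²=25, 6²≡5, 7²≡18, 8²≡2, 9²≡19, 10²≡7, 11²≡28, 12²≡20, 13²≡14, 14²≡10, 15²≡8 (mod 31).
So the quadratic residues mod 31 are {1, 2, 4, 5, 7, 8, 9, 10, 14, 16, 18, 19, 20, 25, 28}.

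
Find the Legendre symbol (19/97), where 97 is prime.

Reciprocity: 19 ≡ 3 and 97 ≡ 1 (mod 4), so (19/97) = +(97/19).
Reduce top mod 19: now compute (2/19).
Pull out 2: since 19 ≡ 3 (mod 8), (2/19) = -1.
Reached (1/19) = 1. Collecting the sign flips along the way, the symbol is -1.

-1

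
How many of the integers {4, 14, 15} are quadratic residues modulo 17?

(4/17) = +1 → QR.
(14/17) = -1 → non-residue.
(15/17) = +1 → QR.
Total quadratic residues among the 3: 2.

2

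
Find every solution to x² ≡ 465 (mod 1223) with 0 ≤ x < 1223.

Since 1223 ≡ 3 (mod 4), a square root of 465 is 465^((1223+1)/4) = 465^306 mod 1223.
Repeated squaring: 465^2≡977, 465^4≡589, 465^8≡812, 465^16≡147, 465^32≡818, 465^64≡143, 465^128≡881, 465^256≡779 (mod 1223).
465^306 = 465^(256+32+16+2) ≡ 1024 (mod 1223).
Check: 1024² = 1048576 ≡ 465 (mod 1223). The two roots are 199 and 1024.

199, 1024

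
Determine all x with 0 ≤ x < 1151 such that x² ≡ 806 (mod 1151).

81, 1070

Since 1151 ≡ 3 (mod 4), a square root of 806 is 806^((1151+1)/4) = 806^288 mod 1151.
Repeated squaring: 806^2≡472, 806^4≡641, 806^8≡1125, 806^16≡676, 806^32≡29, 806^64≡841, 806^128≡567, 806^256≡360 (mod 1151).
806^288 = 806^(256+32) ≡ 81 (mod 1151).
Check: 81² = 6561 ≡ 806 (mod 1151). The two roots are 81 and 1070.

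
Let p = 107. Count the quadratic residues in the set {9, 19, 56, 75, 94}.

4

(9/107) = +1 → QR.
(19/107) = +1 → QR.
(56/107) = +1 → QR.
(75/107) = +1 → QR.
(94/107) = -1 → non-residue.
Total quadratic residues among the 5: 4.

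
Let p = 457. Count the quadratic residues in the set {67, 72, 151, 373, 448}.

(67/457) = +1 → QR.
(72/457) = +1 → QR.
(151/457) = +1 → QR.
(373/457) = +1 → QR.
(448/457) = +1 → QR.
Total quadratic residues among the 5: 5.

5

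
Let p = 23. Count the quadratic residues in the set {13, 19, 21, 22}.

(13/23) = +1 → QR.
(19/23) = -1 → non-residue.
(21/23) = -1 → non-residue.
(22/23) = -1 → non-residue.
Total quadratic residues among the 4: 1.

1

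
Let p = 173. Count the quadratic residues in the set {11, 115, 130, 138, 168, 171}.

(11/173) = -1 → non-residue.
(115/173) = -1 → non-residue.
(130/173) = +1 → QR.
(138/173) = +1 → QR.
(168/173) = -1 → non-residue.
(171/173) = -1 → non-residue.
Total quadratic residues among the 6: 2.

2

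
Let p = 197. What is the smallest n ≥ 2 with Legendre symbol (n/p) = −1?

2

(2/197) = −1, so 2 is the smallest positive non-residue mod 197.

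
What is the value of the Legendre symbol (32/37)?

Pull out 2^5: since 37 ≡ 5 (mod 8), (2/37) = -1, so (2/37)^5 = -1.
Reached (1/37) = 1. Collecting the sign flips along the way, the symbol is -1.

-1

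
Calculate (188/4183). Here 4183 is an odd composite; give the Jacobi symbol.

0

Pull out 2^2: since 4183 ≡ 7 (mod 8), (2/4183) = +1, so (2/4183)^2 = +1.
Reciprocity: 47 ≡ 3 and 4183 ≡ 3 (mod 4), so (47/4183) = −(4183/47).
Reduce top mod 47: now compute (0/47).
Top reduces to 0: gcd > 1, so the symbol is 0.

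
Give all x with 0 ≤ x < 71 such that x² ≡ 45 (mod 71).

Since 71 ≡ 3 (mod 4), a square root of 45 is 45^((71+1)/4) = 45^18 mod 71.
Repeated squaring: 45^2≡37, 45^4≡20, 45^8≡45, 45^16≡37 (mod 71).
45^18 = 45^(16+2) ≡ 20 (mod 71).
Check: 20² = 400 ≡ 45 (mod 71). The two roots are 20 and 51.

20, 51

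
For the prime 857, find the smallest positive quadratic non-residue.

(2/857) = +1, so 2 is a residue.
(3/857) = −1, so 3 is the smallest positive non-residue mod 857.

3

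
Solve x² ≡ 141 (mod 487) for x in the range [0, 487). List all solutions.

Since 487 ≡ 3 (mod 4), a square root of 141 is 141^((487+1)/4) = 141^122 mod 487.
Repeated squaring: 141^2≡401, 141^4≡91, 141^8≡2, 141^16≡4, 141^32≡16, 141^64≡256 (mod 487).
141^122 = 141^(64+32+16+8+2) ≡ 221 (mod 487).
Check: 221² = 48841 ≡ 141 (mod 487). The two roots are 221 and 266.

221, 266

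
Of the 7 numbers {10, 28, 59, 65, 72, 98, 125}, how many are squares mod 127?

(10/127) = -1 → non-residue.
(28/127) = -1 → non-residue.
(59/127) = -1 → non-residue.
(65/127) = -1 → non-residue.
(72/127) = +1 → QR.
(98/127) = +1 → QR.
(125/127) = -1 → non-residue.
Total quadratic residues among the 7: 2.

2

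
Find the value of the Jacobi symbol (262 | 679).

Pull out 2: since 679 ≡ 7 (mod 8), (2/679) = +1.
Reciprocity: 131 ≡ 3 and 679 ≡ 3 (mod 4), so (131/679) = −(679/131).
Reduce top mod 131: now compute (24/131).
Pull out 2^3: since 131 ≡ 3 (mod 8), (2/131) = -1, so (2/131)^3 = -1.
Reciprocity: 3 ≡ 3 and 131 ≡ 3 (mod 4), so (3/131) = −(131/3).
Reduce top mod 3: now compute (2/3).
Pull out 2: since 3 ≡ 3 (mod 8), (2/3) = -1.
Reached (1/3) = 1. Collecting the sign flips along the way, the symbol is +1.

1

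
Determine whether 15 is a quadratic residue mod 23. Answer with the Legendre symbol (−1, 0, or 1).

-1

Reciprocity: 15 ≡ 3 and 23 ≡ 3 (mod 4), so (15/23) = −(23/15).
Reduce top mod 15: now compute (8/15).
Pull out 2^3: since 15 ≡ 7 (mod 8), (2/15) = +1, so (2/15)^3 = +1.
Reached (1/15) = 1. Collecting the sign flips along the way, the symbol is -1.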